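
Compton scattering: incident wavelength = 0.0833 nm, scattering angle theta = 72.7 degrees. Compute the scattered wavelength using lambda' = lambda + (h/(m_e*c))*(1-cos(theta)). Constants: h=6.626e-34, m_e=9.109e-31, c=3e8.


Compton wavelength: h/(m_e*c) = 2.4247e-12 m
d_lambda = 2.4247e-12 * (1 - cos(72.7 deg))
= 2.4247e-12 * 0.702625
= 1.7037e-12 m = 0.001704 nm
lambda' = 0.0833 + 0.001704
= 0.085004 nm

0.085004


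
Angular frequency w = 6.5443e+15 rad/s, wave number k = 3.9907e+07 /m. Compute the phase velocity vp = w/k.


vp = w / k
= 6.5443e+15 / 3.9907e+07
= 1.6399e+08 m/s

1.6399e+08


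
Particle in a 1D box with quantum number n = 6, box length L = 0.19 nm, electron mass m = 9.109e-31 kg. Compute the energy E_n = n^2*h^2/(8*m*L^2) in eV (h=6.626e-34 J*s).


E = n^2 * h^2 / (8 * m * L^2)
= 6^2 * (6.626e-34)^2 / (8 * 9.109e-31 * (0.19e-9)^2)
= 36 * 4.3904e-67 / (8 * 9.109e-31 * 3.6100e-20)
= 6.0081e-17 J
= 375.0377 eV

375.0377


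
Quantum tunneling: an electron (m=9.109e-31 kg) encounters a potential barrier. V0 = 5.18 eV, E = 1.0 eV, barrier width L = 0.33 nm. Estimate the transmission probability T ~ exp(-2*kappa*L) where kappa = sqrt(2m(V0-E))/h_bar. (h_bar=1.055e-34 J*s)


V0 - E = 4.18 eV = 6.6964e-19 J
kappa = sqrt(2 * m * (V0-E)) / h_bar
= sqrt(2 * 9.109e-31 * 6.6964e-19) / 1.055e-34
= 1.0469e+10 /m
2*kappa*L = 2 * 1.0469e+10 * 0.33e-9
= 6.9097
T = exp(-6.9097) = 9.980249e-04

9.980249e-04


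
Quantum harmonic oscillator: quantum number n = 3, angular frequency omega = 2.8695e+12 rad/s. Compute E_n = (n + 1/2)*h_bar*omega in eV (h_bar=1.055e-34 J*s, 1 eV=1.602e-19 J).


E = (n + 1/2) * h_bar * omega
= (3 + 0.5) * 1.055e-34 * 2.8695e+12
= 3.5 * 3.0273e-22
= 1.0596e-21 J
= 0.0066 eV

0.0066


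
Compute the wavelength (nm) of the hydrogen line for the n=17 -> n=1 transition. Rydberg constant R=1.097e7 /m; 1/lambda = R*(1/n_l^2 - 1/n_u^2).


1/lambda = R * (1/n_l^2 - 1/n_u^2)
= 1.097e7 * (1/1^2 - 1/17^2)
= 1.097e7 * (1.0 - 0.00346)
= 1.097e7 * 0.99654
= 1.0932e+07 /m
lambda = 1 / 1.0932e+07 = 91.4742 nm

91.4742


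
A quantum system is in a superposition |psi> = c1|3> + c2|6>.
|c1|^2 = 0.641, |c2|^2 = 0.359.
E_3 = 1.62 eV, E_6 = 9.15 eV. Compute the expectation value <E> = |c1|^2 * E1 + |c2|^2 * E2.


<E> = |c1|^2 * E1 + |c2|^2 * E2
= 0.641 * 1.62 + 0.359 * 9.15
= 1.0384 + 3.2849
= 4.3233 eV

4.3233


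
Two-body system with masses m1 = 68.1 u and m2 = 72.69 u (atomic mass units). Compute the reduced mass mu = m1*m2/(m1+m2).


mu = m1 * m2 / (m1 + m2)
= 68.1 * 72.69 / (68.1 + 72.69)
= 4950.189 / 140.79
= 35.1601 u

35.1601


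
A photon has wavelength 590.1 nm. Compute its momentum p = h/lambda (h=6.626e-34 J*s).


p = h / lambda
= 6.626e-34 / (590.1e-9)
= 6.626e-34 / 5.9010e-07
= 1.1229e-27 kg*m/s

1.1229e-27


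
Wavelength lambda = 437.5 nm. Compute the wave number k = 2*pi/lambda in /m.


k = 2 * pi / lambda
= 6.2832 / (437.5e-9)
= 6.2832 / 4.3750e-07
= 1.4362e+07 /m

1.4362e+07


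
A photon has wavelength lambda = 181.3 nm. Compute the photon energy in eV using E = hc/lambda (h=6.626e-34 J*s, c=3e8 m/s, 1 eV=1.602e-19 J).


E = hc / lambda
= (6.626e-34)(3e8) / (181.3e-9)
= 1.9878e-25 / 1.8130e-07
= 1.0964e-18 J
Converting to eV: 1.0964e-18 / 1.602e-19
= 6.844 eV

6.844


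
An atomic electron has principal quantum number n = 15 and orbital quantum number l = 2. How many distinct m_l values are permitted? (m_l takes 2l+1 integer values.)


m_l ranges from -l to +l in integer steps
So m_l goes from -2 to +2
Count = 2l + 1 = 2*2 + 1
= 5

5


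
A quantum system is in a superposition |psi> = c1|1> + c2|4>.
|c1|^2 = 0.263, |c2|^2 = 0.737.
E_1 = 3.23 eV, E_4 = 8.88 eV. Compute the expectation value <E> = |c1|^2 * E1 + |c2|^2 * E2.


<E> = |c1|^2 * E1 + |c2|^2 * E2
= 0.263 * 3.23 + 0.737 * 8.88
= 0.8495 + 6.5446
= 7.3941 eV

7.3941


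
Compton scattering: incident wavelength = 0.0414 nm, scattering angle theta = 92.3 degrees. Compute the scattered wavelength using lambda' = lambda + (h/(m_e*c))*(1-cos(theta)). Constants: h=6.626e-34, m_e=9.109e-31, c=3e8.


Compton wavelength: h/(m_e*c) = 2.4247e-12 m
d_lambda = 2.4247e-12 * (1 - cos(92.3 deg))
= 2.4247e-12 * 1.040132
= 2.5220e-12 m = 0.002522 nm
lambda' = 0.0414 + 0.002522
= 0.043922 nm

0.043922


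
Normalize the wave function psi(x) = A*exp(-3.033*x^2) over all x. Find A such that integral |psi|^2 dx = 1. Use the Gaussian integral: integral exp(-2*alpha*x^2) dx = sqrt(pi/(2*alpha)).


integral |psi|^2 dx = A^2 * sqrt(pi/(2*alpha)) = 1
A^2 = sqrt(2*alpha/pi)
= sqrt(2 * 3.033 / pi)
= 1.389557
A = sqrt(1.389557)
= 1.1788

1.1788


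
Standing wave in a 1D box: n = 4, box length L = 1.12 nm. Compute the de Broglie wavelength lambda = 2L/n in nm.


lambda = 2L / n
= 2 * 1.12 / 4
= 2.24 / 4
= 0.56 nm

0.56


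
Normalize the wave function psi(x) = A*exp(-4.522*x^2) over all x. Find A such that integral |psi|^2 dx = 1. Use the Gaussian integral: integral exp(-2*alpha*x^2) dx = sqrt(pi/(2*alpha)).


integral |psi|^2 dx = A^2 * sqrt(pi/(2*alpha)) = 1
A^2 = sqrt(2*alpha/pi)
= sqrt(2 * 4.522 / pi)
= 1.696701
A = sqrt(1.696701)
= 1.3026

1.3026


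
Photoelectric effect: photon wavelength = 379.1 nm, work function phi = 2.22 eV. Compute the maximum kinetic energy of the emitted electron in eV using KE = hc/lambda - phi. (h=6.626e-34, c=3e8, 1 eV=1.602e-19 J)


E_photon = hc / lambda
= (6.626e-34)(3e8) / (379.1e-9)
= 5.2435e-19 J
= 3.2731 eV
KE = E_photon - phi
= 3.2731 - 2.22
= 1.0531 eV

1.0531


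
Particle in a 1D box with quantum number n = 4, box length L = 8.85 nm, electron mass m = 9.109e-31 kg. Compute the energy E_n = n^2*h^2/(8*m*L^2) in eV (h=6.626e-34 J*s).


E = n^2 * h^2 / (8 * m * L^2)
= 4^2 * (6.626e-34)^2 / (8 * 9.109e-31 * (8.85e-9)^2)
= 16 * 4.3904e-67 / (8 * 9.109e-31 * 7.8323e-17)
= 1.2308e-20 J
= 0.0768 eV

0.0768


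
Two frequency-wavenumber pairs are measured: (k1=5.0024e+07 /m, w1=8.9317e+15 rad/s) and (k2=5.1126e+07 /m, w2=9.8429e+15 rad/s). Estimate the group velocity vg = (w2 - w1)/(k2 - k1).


vg = (w2 - w1) / (k2 - k1)
= (9.8429e+15 - 8.9317e+15) / (5.1126e+07 - 5.0024e+07)
= 9.1120e+14 / 1.1020e+06
= 8.2686e+08 m/s

8.2686e+08


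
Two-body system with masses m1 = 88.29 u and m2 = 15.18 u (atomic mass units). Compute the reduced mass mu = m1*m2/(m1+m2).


mu = m1 * m2 / (m1 + m2)
= 88.29 * 15.18 / (88.29 + 15.18)
= 1340.2422 / 103.47
= 12.953 u

12.953


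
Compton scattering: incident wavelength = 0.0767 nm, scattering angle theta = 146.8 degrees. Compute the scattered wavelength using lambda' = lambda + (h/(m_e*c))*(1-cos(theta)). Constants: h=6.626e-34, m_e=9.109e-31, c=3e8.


Compton wavelength: h/(m_e*c) = 2.4247e-12 m
d_lambda = 2.4247e-12 * (1 - cos(146.8 deg))
= 2.4247e-12 * 1.836764
= 4.4536e-12 m = 0.004454 nm
lambda' = 0.0767 + 0.004454
= 0.081154 nm

0.081154


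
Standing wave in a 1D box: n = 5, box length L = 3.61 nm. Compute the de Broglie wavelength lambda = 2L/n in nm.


lambda = 2L / n
= 2 * 3.61 / 5
= 7.22 / 5
= 1.444 nm

1.444


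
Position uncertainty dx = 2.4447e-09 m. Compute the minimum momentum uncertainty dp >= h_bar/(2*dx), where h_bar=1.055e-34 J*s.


dp = h_bar / (2 * dx)
= 1.055e-34 / (2 * 2.4447e-09)
= 1.055e-34 / 4.8894e-09
= 2.1577e-26 kg*m/s

2.1577e-26


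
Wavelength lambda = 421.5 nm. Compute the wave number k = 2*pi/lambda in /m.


k = 2 * pi / lambda
= 6.2832 / (421.5e-9)
= 6.2832 / 4.2150e-07
= 1.4907e+07 /m

1.4907e+07


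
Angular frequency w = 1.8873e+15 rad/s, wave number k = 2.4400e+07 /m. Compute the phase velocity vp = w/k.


vp = w / k
= 1.8873e+15 / 2.4400e+07
= 7.7348e+07 m/s

7.7348e+07


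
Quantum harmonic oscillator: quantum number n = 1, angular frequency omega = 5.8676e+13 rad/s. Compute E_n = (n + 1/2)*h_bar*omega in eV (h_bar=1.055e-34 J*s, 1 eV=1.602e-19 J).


E = (n + 1/2) * h_bar * omega
= (1 + 0.5) * 1.055e-34 * 5.8676e+13
= 1.5 * 6.1903e-21
= 9.2855e-21 J
= 0.058 eV

0.058


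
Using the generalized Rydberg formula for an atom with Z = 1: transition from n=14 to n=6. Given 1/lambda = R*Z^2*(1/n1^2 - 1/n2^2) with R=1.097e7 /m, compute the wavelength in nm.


1/lambda = R * Z^2 * (1/n1^2 - 1/n2^2)
= 1.097e7 * 1^2 * (1/6^2 - 1/14^2)
= 1.097e7 * 1 * (0.027778 - 0.005102)
= 2.4875e+05 /m
lambda = 1 / 2.4875e+05
= 4020.0547 nm

4020.0547


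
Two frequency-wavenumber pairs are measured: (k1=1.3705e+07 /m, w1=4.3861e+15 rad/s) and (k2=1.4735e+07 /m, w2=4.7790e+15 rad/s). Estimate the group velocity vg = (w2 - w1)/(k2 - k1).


vg = (w2 - w1) / (k2 - k1)
= (4.7790e+15 - 4.3861e+15) / (1.4735e+07 - 1.3705e+07)
= 3.9290e+14 / 1.0300e+06
= 3.8146e+08 m/s

3.8146e+08


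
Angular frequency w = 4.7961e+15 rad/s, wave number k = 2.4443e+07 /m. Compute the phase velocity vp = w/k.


vp = w / k
= 4.7961e+15 / 2.4443e+07
= 1.9622e+08 m/s

1.9622e+08


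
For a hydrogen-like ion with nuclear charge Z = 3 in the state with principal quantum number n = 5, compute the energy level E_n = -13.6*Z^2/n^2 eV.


E_n = -13.6 * Z^2 / n^2
= -13.6 * 3^2 / 5^2
= -13.6 * 9 / 25
= -4.896 eV

-4.896


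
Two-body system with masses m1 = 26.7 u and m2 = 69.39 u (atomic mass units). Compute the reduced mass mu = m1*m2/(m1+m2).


mu = m1 * m2 / (m1 + m2)
= 26.7 * 69.39 / (26.7 + 69.39)
= 1852.713 / 96.09
= 19.281 u

19.281


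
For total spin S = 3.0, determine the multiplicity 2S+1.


Spin multiplicity = 2S + 1
= 2 * 3.0 + 1
= 6.0 + 1
= 7

7


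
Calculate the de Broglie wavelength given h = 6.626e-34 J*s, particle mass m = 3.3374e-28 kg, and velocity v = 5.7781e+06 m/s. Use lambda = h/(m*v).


lambda = h / (m * v)
= 6.626e-34 / (3.3374e-28 * 5.7781e+06)
= 6.626e-34 / 1.9284e-21
= 3.4360e-13 m

3.4360e-13


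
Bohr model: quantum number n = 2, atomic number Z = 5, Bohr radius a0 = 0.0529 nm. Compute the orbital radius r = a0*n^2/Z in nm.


r = a0 * n^2 / Z
= 0.0529 * 2^2 / 5
= 0.0529 * 4 / 5
= 0.0423 nm

0.0423


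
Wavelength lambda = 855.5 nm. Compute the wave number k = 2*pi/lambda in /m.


k = 2 * pi / lambda
= 6.2832 / (855.5e-9)
= 6.2832 / 8.5550e-07
= 7.3445e+06 /m

7.3445e+06


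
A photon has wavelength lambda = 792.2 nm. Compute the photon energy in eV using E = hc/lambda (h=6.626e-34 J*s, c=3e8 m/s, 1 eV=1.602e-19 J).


E = hc / lambda
= (6.626e-34)(3e8) / (792.2e-9)
= 1.9878e-25 / 7.9220e-07
= 2.5092e-19 J
Converting to eV: 2.5092e-19 / 1.602e-19
= 1.5663 eV

1.5663


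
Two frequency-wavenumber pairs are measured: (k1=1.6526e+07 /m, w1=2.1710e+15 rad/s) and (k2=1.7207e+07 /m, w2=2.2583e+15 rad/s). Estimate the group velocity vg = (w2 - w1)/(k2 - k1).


vg = (w2 - w1) / (k2 - k1)
= (2.2583e+15 - 2.1710e+15) / (1.7207e+07 - 1.6526e+07)
= 8.7300e+13 / 6.8100e+05
= 1.2819e+08 m/s

1.2819e+08


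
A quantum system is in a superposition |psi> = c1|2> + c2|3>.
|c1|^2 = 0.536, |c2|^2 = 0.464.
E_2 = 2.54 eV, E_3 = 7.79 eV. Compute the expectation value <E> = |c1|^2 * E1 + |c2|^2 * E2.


<E> = |c1|^2 * E1 + |c2|^2 * E2
= 0.536 * 2.54 + 0.464 * 7.79
= 1.3614 + 3.6146
= 4.976 eV

4.976


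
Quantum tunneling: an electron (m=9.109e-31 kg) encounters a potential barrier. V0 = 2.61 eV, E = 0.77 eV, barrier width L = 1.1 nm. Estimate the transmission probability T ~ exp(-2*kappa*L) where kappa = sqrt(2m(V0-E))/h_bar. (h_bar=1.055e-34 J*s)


V0 - E = 1.84 eV = 2.9477e-19 J
kappa = sqrt(2 * m * (V0-E)) / h_bar
= sqrt(2 * 9.109e-31 * 2.9477e-19) / 1.055e-34
= 6.9461e+09 /m
2*kappa*L = 2 * 6.9461e+09 * 1.1e-9
= 15.2813
T = exp(-15.2813) = 2.308921e-07

2.308921e-07


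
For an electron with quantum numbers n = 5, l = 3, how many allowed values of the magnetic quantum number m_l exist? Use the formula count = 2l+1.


m_l ranges from -l to +l in integer steps
So m_l goes from -3 to +3
Count = 2l + 1 = 2*3 + 1
= 7

7


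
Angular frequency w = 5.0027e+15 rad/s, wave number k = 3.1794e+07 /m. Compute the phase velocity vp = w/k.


vp = w / k
= 5.0027e+15 / 3.1794e+07
= 1.5735e+08 m/s

1.5735e+08


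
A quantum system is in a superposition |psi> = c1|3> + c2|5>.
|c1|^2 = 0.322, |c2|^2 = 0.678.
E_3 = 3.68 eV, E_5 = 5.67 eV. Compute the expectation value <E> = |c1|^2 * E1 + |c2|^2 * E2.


<E> = |c1|^2 * E1 + |c2|^2 * E2
= 0.322 * 3.68 + 0.678 * 5.67
= 1.185 + 3.8443
= 5.0292 eV

5.0292


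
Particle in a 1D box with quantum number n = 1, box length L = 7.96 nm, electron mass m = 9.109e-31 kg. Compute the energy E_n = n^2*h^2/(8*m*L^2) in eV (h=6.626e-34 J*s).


E = n^2 * h^2 / (8 * m * L^2)
= 1^2 * (6.626e-34)^2 / (8 * 9.109e-31 * (7.96e-9)^2)
= 1 * 4.3904e-67 / (8 * 9.109e-31 * 6.3362e-17)
= 9.5086e-22 J
= 0.0059 eV

0.0059


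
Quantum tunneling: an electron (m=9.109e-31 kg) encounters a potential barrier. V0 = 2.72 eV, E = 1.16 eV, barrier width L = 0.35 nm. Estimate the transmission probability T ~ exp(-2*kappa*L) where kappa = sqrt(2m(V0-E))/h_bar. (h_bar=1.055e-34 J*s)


V0 - E = 1.56 eV = 2.4991e-19 J
kappa = sqrt(2 * m * (V0-E)) / h_bar
= sqrt(2 * 9.109e-31 * 2.4991e-19) / 1.055e-34
= 6.3957e+09 /m
2*kappa*L = 2 * 6.3957e+09 * 0.35e-9
= 4.477
T = exp(-4.477) = 1.136718e-02

1.136718e-02


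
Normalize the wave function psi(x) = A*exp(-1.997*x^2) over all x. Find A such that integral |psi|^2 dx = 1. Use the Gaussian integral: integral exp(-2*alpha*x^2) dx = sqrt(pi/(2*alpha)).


integral |psi|^2 dx = A^2 * sqrt(pi/(2*alpha)) = 1
A^2 = sqrt(2*alpha/pi)
= sqrt(2 * 1.997 / pi)
= 1.127533
A = sqrt(1.127533)
= 1.0619

1.0619


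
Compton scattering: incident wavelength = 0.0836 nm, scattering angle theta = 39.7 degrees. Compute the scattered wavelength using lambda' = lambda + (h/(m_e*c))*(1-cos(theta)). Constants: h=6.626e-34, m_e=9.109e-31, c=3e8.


Compton wavelength: h/(m_e*c) = 2.4247e-12 m
d_lambda = 2.4247e-12 * (1 - cos(39.7 deg))
= 2.4247e-12 * 0.2306
= 5.5914e-13 m = 0.000559 nm
lambda' = 0.0836 + 0.000559
= 0.084159 nm

0.084159


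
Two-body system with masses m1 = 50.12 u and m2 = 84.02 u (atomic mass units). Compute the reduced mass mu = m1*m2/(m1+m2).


mu = m1 * m2 / (m1 + m2)
= 50.12 * 84.02 / (50.12 + 84.02)
= 4211.0824 / 134.14
= 31.3932 u

31.3932


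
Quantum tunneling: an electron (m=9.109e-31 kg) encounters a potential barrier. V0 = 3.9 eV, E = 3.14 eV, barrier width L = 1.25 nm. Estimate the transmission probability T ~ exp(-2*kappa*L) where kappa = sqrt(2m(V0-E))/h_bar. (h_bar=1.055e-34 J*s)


V0 - E = 0.76 eV = 1.2175e-19 J
kappa = sqrt(2 * m * (V0-E)) / h_bar
= sqrt(2 * 9.109e-31 * 1.2175e-19) / 1.055e-34
= 4.4641e+09 /m
2*kappa*L = 2 * 4.4641e+09 * 1.25e-9
= 11.1603
T = exp(-11.1603) = 1.422795e-05

1.422795e-05


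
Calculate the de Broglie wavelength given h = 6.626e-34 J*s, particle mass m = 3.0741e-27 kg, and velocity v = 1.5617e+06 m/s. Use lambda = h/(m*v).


lambda = h / (m * v)
= 6.626e-34 / (3.0741e-27 * 1.5617e+06)
= 6.626e-34 / 4.8008e-21
= 1.3802e-13 m

1.3802e-13


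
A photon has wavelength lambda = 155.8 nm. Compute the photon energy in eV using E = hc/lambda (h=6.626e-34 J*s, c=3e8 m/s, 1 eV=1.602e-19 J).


E = hc / lambda
= (6.626e-34)(3e8) / (155.8e-9)
= 1.9878e-25 / 1.5580e-07
= 1.2759e-18 J
Converting to eV: 1.2759e-18 / 1.602e-19
= 7.9642 eV

7.9642


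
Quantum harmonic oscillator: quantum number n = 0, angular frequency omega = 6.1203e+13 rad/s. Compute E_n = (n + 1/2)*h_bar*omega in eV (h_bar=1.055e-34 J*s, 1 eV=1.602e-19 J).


E = (n + 1/2) * h_bar * omega
= (0 + 0.5) * 1.055e-34 * 6.1203e+13
= 0.5 * 6.4569e-21
= 3.2285e-21 J
= 0.0202 eV

0.0202


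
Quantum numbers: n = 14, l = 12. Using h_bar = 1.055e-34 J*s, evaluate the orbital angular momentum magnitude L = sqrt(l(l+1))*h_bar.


L = sqrt(l*(l+1)) * h_bar
= sqrt(12 * 13) * 1.055e-34
= sqrt(156) * 1.055e-34
= 12.49 * 1.055e-34
= 1.3177e-33 J*s

1.3177e-33


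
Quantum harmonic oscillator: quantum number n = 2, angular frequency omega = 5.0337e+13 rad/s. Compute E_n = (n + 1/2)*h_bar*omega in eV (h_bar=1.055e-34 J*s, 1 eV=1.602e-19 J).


E = (n + 1/2) * h_bar * omega
= (2 + 0.5) * 1.055e-34 * 5.0337e+13
= 2.5 * 5.3106e-21
= 1.3276e-20 J
= 0.0829 eV

0.0829


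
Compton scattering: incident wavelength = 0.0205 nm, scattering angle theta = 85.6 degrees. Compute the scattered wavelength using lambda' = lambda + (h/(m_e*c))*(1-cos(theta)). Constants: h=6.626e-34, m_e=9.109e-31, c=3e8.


Compton wavelength: h/(m_e*c) = 2.4247e-12 m
d_lambda = 2.4247e-12 * (1 - cos(85.6 deg))
= 2.4247e-12 * 0.923281
= 2.2387e-12 m = 0.002239 nm
lambda' = 0.0205 + 0.002239
= 0.022739 nm

0.022739


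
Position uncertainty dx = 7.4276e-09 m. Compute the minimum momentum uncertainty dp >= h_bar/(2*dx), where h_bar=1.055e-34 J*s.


dp = h_bar / (2 * dx)
= 1.055e-34 / (2 * 7.4276e-09)
= 1.055e-34 / 1.4855e-08
= 7.1019e-27 kg*m/s

7.1019e-27


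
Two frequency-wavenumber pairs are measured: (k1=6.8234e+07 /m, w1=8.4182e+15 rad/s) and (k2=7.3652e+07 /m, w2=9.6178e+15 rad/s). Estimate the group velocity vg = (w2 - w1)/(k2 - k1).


vg = (w2 - w1) / (k2 - k1)
= (9.6178e+15 - 8.4182e+15) / (7.3652e+07 - 6.8234e+07)
= 1.1996e+15 / 5.4180e+06
= 2.2141e+08 m/s

2.2141e+08


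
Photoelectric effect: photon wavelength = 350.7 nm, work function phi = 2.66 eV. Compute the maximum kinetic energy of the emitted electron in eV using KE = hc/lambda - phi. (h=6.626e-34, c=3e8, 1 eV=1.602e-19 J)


E_photon = hc / lambda
= (6.626e-34)(3e8) / (350.7e-9)
= 5.6681e-19 J
= 3.5381 eV
KE = E_photon - phi
= 3.5381 - 2.66
= 0.8781 eV

0.8781


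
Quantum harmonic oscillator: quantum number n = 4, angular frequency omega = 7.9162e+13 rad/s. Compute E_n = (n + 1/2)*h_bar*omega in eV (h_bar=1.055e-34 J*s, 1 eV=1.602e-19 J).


E = (n + 1/2) * h_bar * omega
= (4 + 0.5) * 1.055e-34 * 7.9162e+13
= 4.5 * 8.3516e-21
= 3.7582e-20 J
= 0.2346 eV

0.2346


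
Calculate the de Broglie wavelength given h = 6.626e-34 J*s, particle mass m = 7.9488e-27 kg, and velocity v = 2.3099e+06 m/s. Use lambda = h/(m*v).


lambda = h / (m * v)
= 6.626e-34 / (7.9488e-27 * 2.3099e+06)
= 6.626e-34 / 1.8361e-20
= 3.6087e-14 m

3.6087e-14


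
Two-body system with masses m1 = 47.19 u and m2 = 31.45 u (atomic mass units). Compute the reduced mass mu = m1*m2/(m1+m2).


mu = m1 * m2 / (m1 + m2)
= 47.19 * 31.45 / (47.19 + 31.45)
= 1484.1255 / 78.64
= 18.8724 u

18.8724


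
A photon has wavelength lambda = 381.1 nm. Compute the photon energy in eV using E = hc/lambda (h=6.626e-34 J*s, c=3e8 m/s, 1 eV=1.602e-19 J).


E = hc / lambda
= (6.626e-34)(3e8) / (381.1e-9)
= 1.9878e-25 / 3.8110e-07
= 5.2160e-19 J
Converting to eV: 5.2160e-19 / 1.602e-19
= 3.2559 eV

3.2559


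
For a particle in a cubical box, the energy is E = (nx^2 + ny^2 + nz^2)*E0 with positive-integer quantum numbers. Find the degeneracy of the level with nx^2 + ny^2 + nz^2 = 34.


Enumerate all (nx, ny, nz) with nx^2 + ny^2 + nz^2 = 34:
(3,3,4)
(3,4,3)
(4,3,3)
Total degeneracy = 3

3


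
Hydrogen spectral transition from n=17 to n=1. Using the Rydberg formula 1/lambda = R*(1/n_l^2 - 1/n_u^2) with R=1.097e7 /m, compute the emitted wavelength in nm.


1/lambda = R * (1/n_l^2 - 1/n_u^2)
= 1.097e7 * (1/1^2 - 1/17^2)
= 1.097e7 * (1.0 - 0.00346)
= 1.097e7 * 0.99654
= 1.0932e+07 /m
lambda = 1 / 1.0932e+07 = 91.4742 nm

91.4742


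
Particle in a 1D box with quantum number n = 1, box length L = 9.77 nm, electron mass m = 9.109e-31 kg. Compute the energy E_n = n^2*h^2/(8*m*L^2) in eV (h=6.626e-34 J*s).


E = n^2 * h^2 / (8 * m * L^2)
= 1^2 * (6.626e-34)^2 / (8 * 9.109e-31 * (9.77e-9)^2)
= 1 * 4.3904e-67 / (8 * 9.109e-31 * 9.5453e-17)
= 6.3118e-22 J
= 0.0039 eV

0.0039


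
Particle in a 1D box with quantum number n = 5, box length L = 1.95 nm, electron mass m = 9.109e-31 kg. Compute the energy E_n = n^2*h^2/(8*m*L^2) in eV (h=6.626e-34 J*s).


E = n^2 * h^2 / (8 * m * L^2)
= 5^2 * (6.626e-34)^2 / (8 * 9.109e-31 * (1.95e-9)^2)
= 25 * 4.3904e-67 / (8 * 9.109e-31 * 3.8025e-18)
= 3.9611e-19 J
= 2.4726 eV

2.4726


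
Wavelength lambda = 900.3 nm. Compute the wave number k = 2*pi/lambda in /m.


k = 2 * pi / lambda
= 6.2832 / (900.3e-9)
= 6.2832 / 9.0030e-07
= 6.9790e+06 /m

6.9790e+06


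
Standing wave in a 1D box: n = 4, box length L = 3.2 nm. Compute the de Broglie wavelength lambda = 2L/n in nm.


lambda = 2L / n
= 2 * 3.2 / 4
= 6.4 / 4
= 1.6 nm

1.6


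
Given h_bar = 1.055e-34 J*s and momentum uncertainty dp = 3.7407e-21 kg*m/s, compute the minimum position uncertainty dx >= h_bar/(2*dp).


dx = h_bar / (2 * dp)
= 1.055e-34 / (2 * 3.7407e-21)
= 1.055e-34 / 7.4814e-21
= 1.4102e-14 m

1.4102e-14


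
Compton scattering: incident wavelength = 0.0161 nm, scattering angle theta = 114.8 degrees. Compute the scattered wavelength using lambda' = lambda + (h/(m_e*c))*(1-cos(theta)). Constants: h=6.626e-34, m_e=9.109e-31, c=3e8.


Compton wavelength: h/(m_e*c) = 2.4247e-12 m
d_lambda = 2.4247e-12 * (1 - cos(114.8 deg))
= 2.4247e-12 * 1.419452
= 3.4418e-12 m = 0.003442 nm
lambda' = 0.0161 + 0.003442
= 0.019542 nm

0.019542


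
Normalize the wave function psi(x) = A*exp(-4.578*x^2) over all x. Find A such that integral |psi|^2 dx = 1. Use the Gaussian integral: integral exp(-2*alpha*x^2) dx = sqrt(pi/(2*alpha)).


integral |psi|^2 dx = A^2 * sqrt(pi/(2*alpha)) = 1
A^2 = sqrt(2*alpha/pi)
= sqrt(2 * 4.578 / pi)
= 1.707175
A = sqrt(1.707175)
= 1.3066

1.3066


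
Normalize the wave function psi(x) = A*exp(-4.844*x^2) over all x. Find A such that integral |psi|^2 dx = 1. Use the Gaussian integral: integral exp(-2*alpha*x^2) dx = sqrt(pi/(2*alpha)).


integral |psi|^2 dx = A^2 * sqrt(pi/(2*alpha)) = 1
A^2 = sqrt(2*alpha/pi)
= sqrt(2 * 4.844 / pi)
= 1.756071
A = sqrt(1.756071)
= 1.3252

1.3252


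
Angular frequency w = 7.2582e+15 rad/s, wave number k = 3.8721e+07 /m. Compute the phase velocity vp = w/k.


vp = w / k
= 7.2582e+15 / 3.8721e+07
= 1.8745e+08 m/s

1.8745e+08


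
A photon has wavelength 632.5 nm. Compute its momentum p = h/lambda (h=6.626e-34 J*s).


p = h / lambda
= 6.626e-34 / (632.5e-9)
= 6.626e-34 / 6.3250e-07
= 1.0476e-27 kg*m/s

1.0476e-27


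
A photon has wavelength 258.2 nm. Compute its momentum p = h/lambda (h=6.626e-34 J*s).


p = h / lambda
= 6.626e-34 / (258.2e-9)
= 6.626e-34 / 2.5820e-07
= 2.5662e-27 kg*m/s

2.5662e-27


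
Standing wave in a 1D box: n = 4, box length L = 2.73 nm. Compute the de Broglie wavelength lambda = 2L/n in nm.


lambda = 2L / n
= 2 * 2.73 / 4
= 5.46 / 4
= 1.365 nm

1.365


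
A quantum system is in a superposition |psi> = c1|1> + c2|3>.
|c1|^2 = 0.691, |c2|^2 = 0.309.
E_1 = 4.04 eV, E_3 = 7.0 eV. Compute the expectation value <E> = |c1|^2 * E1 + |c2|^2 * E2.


<E> = |c1|^2 * E1 + |c2|^2 * E2
= 0.691 * 4.04 + 0.309 * 7.0
= 2.7916 + 2.163
= 4.9546 eV

4.9546


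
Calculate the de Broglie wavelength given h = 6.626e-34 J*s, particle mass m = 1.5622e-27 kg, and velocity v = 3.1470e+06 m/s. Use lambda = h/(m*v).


lambda = h / (m * v)
= 6.626e-34 / (1.5622e-27 * 3.1470e+06)
= 6.626e-34 / 4.9162e-21
= 1.3478e-13 m

1.3478e-13


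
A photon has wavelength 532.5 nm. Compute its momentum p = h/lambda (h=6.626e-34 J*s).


p = h / lambda
= 6.626e-34 / (532.5e-9)
= 6.626e-34 / 5.3250e-07
= 1.2443e-27 kg*m/s

1.2443e-27


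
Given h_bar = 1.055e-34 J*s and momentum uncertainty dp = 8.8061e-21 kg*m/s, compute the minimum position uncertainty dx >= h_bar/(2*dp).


dx = h_bar / (2 * dp)
= 1.055e-34 / (2 * 8.8061e-21)
= 1.055e-34 / 1.7612e-20
= 5.9902e-15 m

5.9902e-15


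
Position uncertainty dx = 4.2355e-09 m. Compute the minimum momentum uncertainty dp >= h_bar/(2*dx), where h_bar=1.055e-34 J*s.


dp = h_bar / (2 * dx)
= 1.055e-34 / (2 * 4.2355e-09)
= 1.055e-34 / 8.4710e-09
= 1.2454e-26 kg*m/s

1.2454e-26


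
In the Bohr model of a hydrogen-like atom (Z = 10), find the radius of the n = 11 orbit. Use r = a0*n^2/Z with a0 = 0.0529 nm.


r = a0 * n^2 / Z
= 0.0529 * 11^2 / 10
= 0.0529 * 121 / 10
= 0.6401 nm

0.6401


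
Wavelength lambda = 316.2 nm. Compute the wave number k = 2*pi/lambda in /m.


k = 2 * pi / lambda
= 6.2832 / (316.2e-9)
= 6.2832 / 3.1620e-07
= 1.9871e+07 /m

1.9871e+07


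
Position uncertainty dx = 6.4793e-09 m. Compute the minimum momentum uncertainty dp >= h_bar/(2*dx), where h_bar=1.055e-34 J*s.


dp = h_bar / (2 * dx)
= 1.055e-34 / (2 * 6.4793e-09)
= 1.055e-34 / 1.2959e-08
= 8.1413e-27 kg*m/s

8.1413e-27


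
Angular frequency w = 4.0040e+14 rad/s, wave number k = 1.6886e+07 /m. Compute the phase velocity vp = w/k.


vp = w / k
= 4.0040e+14 / 1.6886e+07
= 2.3712e+07 m/s

2.3712e+07


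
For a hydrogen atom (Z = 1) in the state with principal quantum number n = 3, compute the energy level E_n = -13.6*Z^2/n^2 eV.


E_n = -13.6 * Z^2 / n^2
= -13.6 * 1^2 / 3^2
= -13.6 * 1 / 9
= -1.5111 eV

-1.5111


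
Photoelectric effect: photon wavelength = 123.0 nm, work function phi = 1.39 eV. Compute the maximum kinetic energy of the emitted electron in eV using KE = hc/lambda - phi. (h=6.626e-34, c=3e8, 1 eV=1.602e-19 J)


E_photon = hc / lambda
= (6.626e-34)(3e8) / (123.0e-9)
= 1.6161e-18 J
= 10.088 eV
KE = E_photon - phi
= 10.088 - 1.39
= 8.698 eV

8.698


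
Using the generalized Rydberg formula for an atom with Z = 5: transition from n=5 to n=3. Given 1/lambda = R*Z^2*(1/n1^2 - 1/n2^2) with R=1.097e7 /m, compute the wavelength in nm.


1/lambda = R * Z^2 * (1/n1^2 - 1/n2^2)
= 1.097e7 * 5^2 * (1/3^2 - 1/5^2)
= 1.097e7 * 25 * (0.111111 - 0.04)
= 1.9502e+07 /m
lambda = 1 / 1.9502e+07
= 51.2762 nm

51.2762


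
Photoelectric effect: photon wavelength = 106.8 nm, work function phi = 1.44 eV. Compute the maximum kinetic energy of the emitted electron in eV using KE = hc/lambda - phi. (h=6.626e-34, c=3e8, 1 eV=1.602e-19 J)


E_photon = hc / lambda
= (6.626e-34)(3e8) / (106.8e-9)
= 1.8612e-18 J
= 11.6182 eV
KE = E_photon - phi
= 11.6182 - 1.44
= 10.1782 eV

10.1782


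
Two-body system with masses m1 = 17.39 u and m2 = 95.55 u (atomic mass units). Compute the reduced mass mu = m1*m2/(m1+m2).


mu = m1 * m2 / (m1 + m2)
= 17.39 * 95.55 / (17.39 + 95.55)
= 1661.6145 / 112.94
= 14.7124 u

14.7124


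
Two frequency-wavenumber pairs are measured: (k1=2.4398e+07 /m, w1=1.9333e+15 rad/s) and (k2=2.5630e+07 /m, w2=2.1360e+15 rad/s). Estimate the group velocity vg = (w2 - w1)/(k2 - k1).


vg = (w2 - w1) / (k2 - k1)
= (2.1360e+15 - 1.9333e+15) / (2.5630e+07 - 2.4398e+07)
= 2.0270e+14 / 1.2320e+06
= 1.6453e+08 m/s

1.6453e+08


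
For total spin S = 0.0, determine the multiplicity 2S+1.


Spin multiplicity = 2S + 1
= 2 * 0.0 + 1
= 0.0 + 1
= 1

1


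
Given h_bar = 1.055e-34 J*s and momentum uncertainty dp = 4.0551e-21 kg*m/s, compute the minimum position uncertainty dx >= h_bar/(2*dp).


dx = h_bar / (2 * dp)
= 1.055e-34 / (2 * 4.0551e-21)
= 1.055e-34 / 8.1102e-21
= 1.3008e-14 m

1.3008e-14


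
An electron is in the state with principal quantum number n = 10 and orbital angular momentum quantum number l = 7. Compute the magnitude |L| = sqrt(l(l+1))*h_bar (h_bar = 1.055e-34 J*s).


L = sqrt(l*(l+1)) * h_bar
= sqrt(7 * 8) * 1.055e-34
= sqrt(56) * 1.055e-34
= 7.4833 * 1.055e-34
= 7.8949e-34 J*s

7.8949e-34


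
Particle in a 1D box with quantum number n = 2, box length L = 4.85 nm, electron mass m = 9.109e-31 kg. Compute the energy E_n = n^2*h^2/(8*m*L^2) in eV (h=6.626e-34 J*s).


E = n^2 * h^2 / (8 * m * L^2)
= 2^2 * (6.626e-34)^2 / (8 * 9.109e-31 * (4.85e-9)^2)
= 4 * 4.3904e-67 / (8 * 9.109e-31 * 2.3522e-17)
= 1.0245e-20 J
= 0.064 eV

0.064


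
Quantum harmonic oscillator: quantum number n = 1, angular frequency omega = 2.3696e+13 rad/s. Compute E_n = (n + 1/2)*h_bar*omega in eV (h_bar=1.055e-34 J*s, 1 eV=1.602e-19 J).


E = (n + 1/2) * h_bar * omega
= (1 + 0.5) * 1.055e-34 * 2.3696e+13
= 1.5 * 2.4999e-21
= 3.7499e-21 J
= 0.0234 eV

0.0234


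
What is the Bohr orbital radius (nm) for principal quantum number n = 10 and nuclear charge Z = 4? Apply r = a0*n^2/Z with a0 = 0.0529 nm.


r = a0 * n^2 / Z
= 0.0529 * 10^2 / 4
= 0.0529 * 100 / 4
= 1.3225 nm

1.3225


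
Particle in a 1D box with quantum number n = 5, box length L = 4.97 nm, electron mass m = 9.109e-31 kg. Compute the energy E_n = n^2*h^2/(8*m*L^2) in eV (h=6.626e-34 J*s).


E = n^2 * h^2 / (8 * m * L^2)
= 5^2 * (6.626e-34)^2 / (8 * 9.109e-31 * (4.97e-9)^2)
= 25 * 4.3904e-67 / (8 * 9.109e-31 * 2.4701e-17)
= 6.0977e-20 J
= 0.3806 eV

0.3806


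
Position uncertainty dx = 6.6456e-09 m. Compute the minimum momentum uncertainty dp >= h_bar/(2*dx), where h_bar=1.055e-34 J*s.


dp = h_bar / (2 * dx)
= 1.055e-34 / (2 * 6.6456e-09)
= 1.055e-34 / 1.3291e-08
= 7.9376e-27 kg*m/s

7.9376e-27


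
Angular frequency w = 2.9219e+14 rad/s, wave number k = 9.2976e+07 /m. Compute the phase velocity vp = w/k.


vp = w / k
= 2.9219e+14 / 9.2976e+07
= 3.1426e+06 m/s

3.1426e+06


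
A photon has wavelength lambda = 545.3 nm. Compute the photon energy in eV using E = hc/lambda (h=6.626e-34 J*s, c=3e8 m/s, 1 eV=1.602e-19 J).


E = hc / lambda
= (6.626e-34)(3e8) / (545.3e-9)
= 1.9878e-25 / 5.4530e-07
= 3.6453e-19 J
Converting to eV: 3.6453e-19 / 1.602e-19
= 2.2755 eV

2.2755


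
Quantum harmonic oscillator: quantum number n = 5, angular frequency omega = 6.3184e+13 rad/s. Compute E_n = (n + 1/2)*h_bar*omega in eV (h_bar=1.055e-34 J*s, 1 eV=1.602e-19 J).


E = (n + 1/2) * h_bar * omega
= (5 + 0.5) * 1.055e-34 * 6.3184e+13
= 5.5 * 6.6659e-21
= 3.6663e-20 J
= 0.2289 eV

0.2289


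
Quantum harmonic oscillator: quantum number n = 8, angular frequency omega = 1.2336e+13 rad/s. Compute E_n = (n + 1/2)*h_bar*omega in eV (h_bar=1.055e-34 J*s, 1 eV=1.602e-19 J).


E = (n + 1/2) * h_bar * omega
= (8 + 0.5) * 1.055e-34 * 1.2336e+13
= 8.5 * 1.3014e-21
= 1.1062e-20 J
= 0.0691 eV

0.0691


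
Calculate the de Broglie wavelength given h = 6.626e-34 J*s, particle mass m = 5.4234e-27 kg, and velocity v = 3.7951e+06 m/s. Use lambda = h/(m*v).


lambda = h / (m * v)
= 6.626e-34 / (5.4234e-27 * 3.7951e+06)
= 6.626e-34 / 2.0582e-20
= 3.2193e-14 m

3.2193e-14


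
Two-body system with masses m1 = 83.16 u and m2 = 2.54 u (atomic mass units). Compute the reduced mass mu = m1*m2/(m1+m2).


mu = m1 * m2 / (m1 + m2)
= 83.16 * 2.54 / (83.16 + 2.54)
= 211.2264 / 85.7
= 2.4647 u

2.4647


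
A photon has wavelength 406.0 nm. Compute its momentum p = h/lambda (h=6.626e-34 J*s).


p = h / lambda
= 6.626e-34 / (406.0e-9)
= 6.626e-34 / 4.0600e-07
= 1.6320e-27 kg*m/s

1.6320e-27


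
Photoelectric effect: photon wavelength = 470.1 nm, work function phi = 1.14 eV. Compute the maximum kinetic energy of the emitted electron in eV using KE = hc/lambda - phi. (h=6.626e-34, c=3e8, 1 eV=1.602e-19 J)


E_photon = hc / lambda
= (6.626e-34)(3e8) / (470.1e-9)
= 4.2285e-19 J
= 2.6395 eV
KE = E_photon - phi
= 2.6395 - 1.14
= 1.4995 eV

1.4995


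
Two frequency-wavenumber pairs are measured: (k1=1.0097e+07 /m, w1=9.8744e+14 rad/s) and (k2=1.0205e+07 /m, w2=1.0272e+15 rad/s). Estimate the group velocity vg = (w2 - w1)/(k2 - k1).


vg = (w2 - w1) / (k2 - k1)
= (1.0272e+15 - 9.8744e+14) / (1.0205e+07 - 1.0097e+07)
= 3.9760e+13 / 1.0800e+05
= 3.6815e+08 m/s

3.6815e+08


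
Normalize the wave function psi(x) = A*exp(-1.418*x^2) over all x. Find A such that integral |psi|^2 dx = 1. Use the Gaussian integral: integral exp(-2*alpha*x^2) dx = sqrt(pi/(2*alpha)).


integral |psi|^2 dx = A^2 * sqrt(pi/(2*alpha)) = 1
A^2 = sqrt(2*alpha/pi)
= sqrt(2 * 1.418 / pi)
= 0.950119
A = sqrt(0.950119)
= 0.9747

0.9747


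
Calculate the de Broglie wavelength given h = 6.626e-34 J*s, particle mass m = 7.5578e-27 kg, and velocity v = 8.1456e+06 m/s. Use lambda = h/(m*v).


lambda = h / (m * v)
= 6.626e-34 / (7.5578e-27 * 8.1456e+06)
= 6.626e-34 / 6.1563e-20
= 1.0763e-14 m

1.0763e-14


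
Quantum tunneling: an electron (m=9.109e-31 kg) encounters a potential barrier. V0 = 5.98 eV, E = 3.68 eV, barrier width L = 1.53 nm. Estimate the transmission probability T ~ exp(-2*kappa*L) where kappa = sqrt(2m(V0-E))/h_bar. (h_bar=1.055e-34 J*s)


V0 - E = 2.3 eV = 3.6846e-19 J
kappa = sqrt(2 * m * (V0-E)) / h_bar
= sqrt(2 * 9.109e-31 * 3.6846e-19) / 1.055e-34
= 7.7659e+09 /m
2*kappa*L = 2 * 7.7659e+09 * 1.53e-9
= 23.7637
T = exp(-23.7637) = 4.781300e-11

4.781300e-11


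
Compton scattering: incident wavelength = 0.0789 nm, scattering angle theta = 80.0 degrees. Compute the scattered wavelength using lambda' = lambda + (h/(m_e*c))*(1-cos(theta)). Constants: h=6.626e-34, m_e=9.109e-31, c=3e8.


Compton wavelength: h/(m_e*c) = 2.4247e-12 m
d_lambda = 2.4247e-12 * (1 - cos(80.0 deg))
= 2.4247e-12 * 0.826352
= 2.0037e-12 m = 0.002004 nm
lambda' = 0.0789 + 0.002004
= 0.080904 nm

0.080904


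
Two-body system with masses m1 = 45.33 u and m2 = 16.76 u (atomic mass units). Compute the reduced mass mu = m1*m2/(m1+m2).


mu = m1 * m2 / (m1 + m2)
= 45.33 * 16.76 / (45.33 + 16.76)
= 759.7308 / 62.09
= 12.236 u

12.236


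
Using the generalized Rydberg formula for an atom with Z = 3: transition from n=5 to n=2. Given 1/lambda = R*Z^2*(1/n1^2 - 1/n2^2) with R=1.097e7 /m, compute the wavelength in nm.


1/lambda = R * Z^2 * (1/n1^2 - 1/n2^2)
= 1.097e7 * 3^2 * (1/2^2 - 1/5^2)
= 1.097e7 * 9 * (0.25 - 0.04)
= 2.0733e+07 /m
lambda = 1 / 2.0733e+07
= 48.2316 nm

48.2316


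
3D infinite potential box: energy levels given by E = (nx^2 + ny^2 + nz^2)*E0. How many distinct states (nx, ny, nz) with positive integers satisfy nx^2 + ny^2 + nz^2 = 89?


Enumerate all (nx, ny, nz) with nx^2 + ny^2 + nz^2 = 89:
(2,2,9)
(2,6,7)
(2,7,6)
(2,9,2)
(3,4,8)
(3,8,4)
(4,3,8)
(4,8,3)
(6,2,7)
(6,7,2)
(7,2,6)
(7,6,2)
(8,3,4)
(8,4,3)
(9,2,2)
Total degeneracy = 15

15


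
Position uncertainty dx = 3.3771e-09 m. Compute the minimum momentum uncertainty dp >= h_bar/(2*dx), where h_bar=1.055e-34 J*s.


dp = h_bar / (2 * dx)
= 1.055e-34 / (2 * 3.3771e-09)
= 1.055e-34 / 6.7542e-09
= 1.5620e-26 kg*m/s

1.5620e-26


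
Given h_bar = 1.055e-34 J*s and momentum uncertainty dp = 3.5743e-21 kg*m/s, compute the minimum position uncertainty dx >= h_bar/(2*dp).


dx = h_bar / (2 * dp)
= 1.055e-34 / (2 * 3.5743e-21)
= 1.055e-34 / 7.1486e-21
= 1.4758e-14 m

1.4758e-14


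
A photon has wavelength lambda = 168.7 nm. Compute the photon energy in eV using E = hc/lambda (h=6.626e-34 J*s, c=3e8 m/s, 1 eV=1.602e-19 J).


E = hc / lambda
= (6.626e-34)(3e8) / (168.7e-9)
= 1.9878e-25 / 1.6870e-07
= 1.1783e-18 J
Converting to eV: 1.1783e-18 / 1.602e-19
= 7.3552 eV

7.3552


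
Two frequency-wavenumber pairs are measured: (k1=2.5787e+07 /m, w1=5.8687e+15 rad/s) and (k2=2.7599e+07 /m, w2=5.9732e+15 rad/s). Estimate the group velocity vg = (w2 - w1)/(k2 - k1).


vg = (w2 - w1) / (k2 - k1)
= (5.9732e+15 - 5.8687e+15) / (2.7599e+07 - 2.5787e+07)
= 1.0450e+14 / 1.8120e+06
= 5.7671e+07 m/s

5.7671e+07


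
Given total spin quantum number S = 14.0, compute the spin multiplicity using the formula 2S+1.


Spin multiplicity = 2S + 1
= 2 * 14.0 + 1
= 28.0 + 1
= 29

29


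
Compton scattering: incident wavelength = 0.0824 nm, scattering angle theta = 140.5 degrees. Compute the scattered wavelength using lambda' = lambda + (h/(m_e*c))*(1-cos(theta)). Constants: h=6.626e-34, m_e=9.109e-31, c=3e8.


Compton wavelength: h/(m_e*c) = 2.4247e-12 m
d_lambda = 2.4247e-12 * (1 - cos(140.5 deg))
= 2.4247e-12 * 1.771625
= 4.2957e-12 m = 0.004296 nm
lambda' = 0.0824 + 0.004296
= 0.086696 nm

0.086696


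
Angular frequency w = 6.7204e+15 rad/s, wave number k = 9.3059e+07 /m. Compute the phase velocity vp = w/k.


vp = w / k
= 6.7204e+15 / 9.3059e+07
= 7.2217e+07 m/s

7.2217e+07


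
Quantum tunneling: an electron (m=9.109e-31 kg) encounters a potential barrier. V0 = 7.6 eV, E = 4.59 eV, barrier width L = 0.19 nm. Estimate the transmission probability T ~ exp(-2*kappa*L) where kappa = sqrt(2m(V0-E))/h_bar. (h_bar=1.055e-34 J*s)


V0 - E = 3.01 eV = 4.8220e-19 J
kappa = sqrt(2 * m * (V0-E)) / h_bar
= sqrt(2 * 9.109e-31 * 4.8220e-19) / 1.055e-34
= 8.8841e+09 /m
2*kappa*L = 2 * 8.8841e+09 * 0.19e-9
= 3.3759
T = exp(-3.3759) = 3.418563e-02

3.418563e-02


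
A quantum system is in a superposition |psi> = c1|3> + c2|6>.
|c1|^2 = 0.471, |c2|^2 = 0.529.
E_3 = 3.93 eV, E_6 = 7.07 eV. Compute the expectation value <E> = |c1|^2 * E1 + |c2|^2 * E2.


<E> = |c1|^2 * E1 + |c2|^2 * E2
= 0.471 * 3.93 + 0.529 * 7.07
= 1.851 + 3.74
= 5.5911 eV

5.5911


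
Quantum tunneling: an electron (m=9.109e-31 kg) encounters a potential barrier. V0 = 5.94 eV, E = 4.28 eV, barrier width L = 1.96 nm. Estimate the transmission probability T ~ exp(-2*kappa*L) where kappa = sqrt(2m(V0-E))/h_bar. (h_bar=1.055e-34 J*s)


V0 - E = 1.66 eV = 2.6593e-19 J
kappa = sqrt(2 * m * (V0-E)) / h_bar
= sqrt(2 * 9.109e-31 * 2.6593e-19) / 1.055e-34
= 6.5976e+09 /m
2*kappa*L = 2 * 6.5976e+09 * 1.96e-9
= 25.8624
T = exp(-25.8624) = 5.862613e-12

5.862613e-12


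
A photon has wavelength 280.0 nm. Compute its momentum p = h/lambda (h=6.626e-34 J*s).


p = h / lambda
= 6.626e-34 / (280.0e-9)
= 6.626e-34 / 2.8000e-07
= 2.3664e-27 kg*m/s

2.3664e-27


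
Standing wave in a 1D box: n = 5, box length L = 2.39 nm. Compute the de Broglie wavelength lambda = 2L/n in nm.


lambda = 2L / n
= 2 * 2.39 / 5
= 4.78 / 5
= 0.956 nm

0.956


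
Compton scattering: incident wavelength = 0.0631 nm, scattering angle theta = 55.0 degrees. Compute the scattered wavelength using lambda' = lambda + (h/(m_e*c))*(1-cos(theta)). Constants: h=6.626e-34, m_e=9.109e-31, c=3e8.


Compton wavelength: h/(m_e*c) = 2.4247e-12 m
d_lambda = 2.4247e-12 * (1 - cos(55.0 deg))
= 2.4247e-12 * 0.426424
= 1.0340e-12 m = 0.001034 nm
lambda' = 0.0631 + 0.001034
= 0.064134 nm

0.064134


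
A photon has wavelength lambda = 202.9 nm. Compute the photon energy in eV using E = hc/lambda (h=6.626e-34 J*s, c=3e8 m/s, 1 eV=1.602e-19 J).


E = hc / lambda
= (6.626e-34)(3e8) / (202.9e-9)
= 1.9878e-25 / 2.0290e-07
= 9.7969e-19 J
Converting to eV: 9.7969e-19 / 1.602e-19
= 6.1154 eV

6.1154


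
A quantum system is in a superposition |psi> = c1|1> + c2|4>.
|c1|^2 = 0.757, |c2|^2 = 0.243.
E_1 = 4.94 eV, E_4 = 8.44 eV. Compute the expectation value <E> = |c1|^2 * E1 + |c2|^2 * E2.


<E> = |c1|^2 * E1 + |c2|^2 * E2
= 0.757 * 4.94 + 0.243 * 8.44
= 3.7396 + 2.0509
= 5.7905 eV

5.7905


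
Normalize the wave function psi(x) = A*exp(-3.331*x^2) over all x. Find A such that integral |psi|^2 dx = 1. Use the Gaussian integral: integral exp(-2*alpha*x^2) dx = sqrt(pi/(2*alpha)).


integral |psi|^2 dx = A^2 * sqrt(pi/(2*alpha)) = 1
A^2 = sqrt(2*alpha/pi)
= sqrt(2 * 3.331 / pi)
= 1.456221
A = sqrt(1.456221)
= 1.2067

1.2067


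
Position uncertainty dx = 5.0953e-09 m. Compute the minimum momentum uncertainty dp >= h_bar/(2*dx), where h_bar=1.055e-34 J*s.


dp = h_bar / (2 * dx)
= 1.055e-34 / (2 * 5.0953e-09)
= 1.055e-34 / 1.0191e-08
= 1.0353e-26 kg*m/s

1.0353e-26


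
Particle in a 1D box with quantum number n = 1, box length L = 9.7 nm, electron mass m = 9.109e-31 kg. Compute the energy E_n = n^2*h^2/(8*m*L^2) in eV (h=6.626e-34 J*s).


E = n^2 * h^2 / (8 * m * L^2)
= 1^2 * (6.626e-34)^2 / (8 * 9.109e-31 * (9.7e-9)^2)
= 1 * 4.3904e-67 / (8 * 9.109e-31 * 9.4090e-17)
= 6.4032e-22 J
= 0.004 eV

0.004


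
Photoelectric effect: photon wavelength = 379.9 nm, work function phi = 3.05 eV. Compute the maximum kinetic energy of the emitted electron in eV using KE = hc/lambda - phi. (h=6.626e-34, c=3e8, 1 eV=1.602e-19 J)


E_photon = hc / lambda
= (6.626e-34)(3e8) / (379.9e-9)
= 5.2324e-19 J
= 3.2662 eV
KE = E_photon - phi
= 3.2662 - 3.05
= 0.2162 eV

0.2162


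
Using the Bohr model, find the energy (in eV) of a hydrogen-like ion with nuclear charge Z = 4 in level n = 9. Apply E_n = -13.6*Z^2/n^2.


E_n = -13.6 * Z^2 / n^2
= -13.6 * 4^2 / 9^2
= -13.6 * 16 / 81
= -2.6864 eV

-2.6864


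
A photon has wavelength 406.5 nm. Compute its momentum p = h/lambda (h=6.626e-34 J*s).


p = h / lambda
= 6.626e-34 / (406.5e-9)
= 6.626e-34 / 4.0650e-07
= 1.6300e-27 kg*m/s

1.6300e-27
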